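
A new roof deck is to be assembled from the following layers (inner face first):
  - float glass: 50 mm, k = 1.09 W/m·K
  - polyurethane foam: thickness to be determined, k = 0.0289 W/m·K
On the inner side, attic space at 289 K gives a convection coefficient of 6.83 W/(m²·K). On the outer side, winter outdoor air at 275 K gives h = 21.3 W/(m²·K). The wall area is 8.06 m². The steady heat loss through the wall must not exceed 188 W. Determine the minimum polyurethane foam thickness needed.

L ≈ 10.4 mm

Using the resistance-network approach (series):
R_inner film = 1/(h_i·A) = 1/(6.83×8.06) = 0.01817 K/W
R_float glass = L/(kA) = 0.05/(1.09×8.06) = 0.005691 K/W
R_outer film = 1/(h_o·A) = 1/(21.3×8.06) = 0.005825 K/W
Sum of the known resistances R_other = 0.02968 K/W
Required total resistance R_tot = ΔT/Q_allow = 14/188 = 0.07447 K/W
R_polyurethane foam = R_tot − R_other = 0.04479 K/W
L = R·k·A = 0.04479×0.0289×8.06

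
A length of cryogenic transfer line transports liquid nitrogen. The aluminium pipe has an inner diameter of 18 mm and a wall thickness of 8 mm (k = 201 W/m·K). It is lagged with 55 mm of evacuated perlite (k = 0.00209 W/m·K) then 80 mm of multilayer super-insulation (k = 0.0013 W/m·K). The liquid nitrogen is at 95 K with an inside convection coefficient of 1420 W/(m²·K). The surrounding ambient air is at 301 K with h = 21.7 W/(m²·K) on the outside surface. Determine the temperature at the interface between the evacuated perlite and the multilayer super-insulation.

T ≈ 207 K

Per-layer cylindrical resistances, series-summed:
R_inner film = 1/(h_i·2πr₁L) = 1/(1420×2π×0.009×1) = 0.01245 K/W
R_aluminium pipe wall = ln(17/9)/(2π×201×1) = 5.036×10^-4 K/W
R_evacuated perlite = ln(72/17)/(2π×0.00209×1) = 109.9 K/W
R_multilayer super-insulation = ln(152/72)/(2π×0.0013×1) = 91.48 K/W
R_outer film = 1/(h_o·2πr_oL) = 1/(21.7×2π×0.152×1) = 0.04825 K/W
R_total = 201.5 K/W
Q = ΔT/R_total = 206/201.5
Q = 1.02 W/m
T_interface = T_inner + Q·ΣR(inner→interface) = 95 + 1.02×109.9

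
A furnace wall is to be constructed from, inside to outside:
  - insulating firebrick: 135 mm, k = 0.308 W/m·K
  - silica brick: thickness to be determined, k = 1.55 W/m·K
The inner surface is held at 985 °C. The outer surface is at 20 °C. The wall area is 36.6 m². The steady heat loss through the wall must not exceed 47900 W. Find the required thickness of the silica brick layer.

Using the resistance-network approach (series):
R_insulating firebrick = L/(kA) = 0.135/(0.308×36.6) = 0.01198 K/W
Sum of the known resistances R_other = 0.01198 K/W
Required total resistance R_tot = ΔT/Q_allow = 965/47900 = 0.02015 K/W
R_silica brick = R_tot − R_other = 0.00817 K/W
L = R·k·A = 0.00817×1.55×36.6

L ≈ 464 mm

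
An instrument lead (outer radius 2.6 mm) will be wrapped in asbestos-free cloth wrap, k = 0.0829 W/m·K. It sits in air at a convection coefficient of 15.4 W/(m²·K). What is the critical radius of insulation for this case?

For a cylinder r_cr = k/h = 0.0829/15.4
r_cr = 5.38 mm; since the bare radius (2.6 mm) is below r_cr, adding a thin layer of insulation will *increase* heat loss.

r_cr ≈ 5.38 mm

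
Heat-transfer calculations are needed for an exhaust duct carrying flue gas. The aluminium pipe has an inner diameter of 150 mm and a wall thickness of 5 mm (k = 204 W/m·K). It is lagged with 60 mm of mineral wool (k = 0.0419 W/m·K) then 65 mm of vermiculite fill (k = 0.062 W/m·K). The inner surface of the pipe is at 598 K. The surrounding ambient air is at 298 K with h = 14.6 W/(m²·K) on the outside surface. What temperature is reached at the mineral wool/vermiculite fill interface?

T ≈ 396 K

Per-layer cylindrical resistances, series-summed:
R_aluminium pipe wall = ln(80/75)/(2π×204×1) = 5.035×10^-5 K/W
R_mineral wool = ln(140/80)/(2π×0.0419×1) = 2.126 K/W
R_vermiculite fill = ln(205/140)/(2π×0.062×1) = 0.979 K/W
R_outer film = 1/(h_o·2πr_oL) = 1/(14.6×2π×0.205×1) = 0.05318 K/W
R_total = 3.158 K/W
Q = ΔT/R_total = 300/3.158
Q = 95 W/m
T_interface = T_inner − Q·ΣR(inner→interface) = 598 − 95×2.126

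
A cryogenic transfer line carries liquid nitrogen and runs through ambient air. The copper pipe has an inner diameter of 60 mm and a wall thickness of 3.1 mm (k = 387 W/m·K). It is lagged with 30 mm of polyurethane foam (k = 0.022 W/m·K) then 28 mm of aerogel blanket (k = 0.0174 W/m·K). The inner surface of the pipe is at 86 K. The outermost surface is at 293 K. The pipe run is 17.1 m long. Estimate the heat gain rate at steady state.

Cylindrical conduction, so R = ln(r₂/r₁)/(2πkL) per layer, in series:
R_copper pipe wall = ln(33.1/30)/(2π×387×17.1) = 2.365×10^-6 K/W
R_polyurethane foam = ln(63.1/33.1)/(2π×0.022×17.1) = 0.273 K/W
R_aerogel blanket = ln(91.1/63.1)/(2π×0.0174×17.1) = 0.1964 K/W
R_total = 0.4694 K/W
Q = ΔT/R_total = 207/0.4694

Q ≈ 441 W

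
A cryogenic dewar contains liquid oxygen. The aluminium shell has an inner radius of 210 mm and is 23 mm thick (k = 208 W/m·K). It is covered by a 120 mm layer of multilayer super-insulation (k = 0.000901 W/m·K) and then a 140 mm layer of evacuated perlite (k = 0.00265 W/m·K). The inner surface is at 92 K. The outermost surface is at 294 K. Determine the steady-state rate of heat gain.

Each spherical layer contributes R = (1/r_i − 1/r_o)/(4πk):
R_aluminium shell = (1/0.21 − 1/0.233)/(4π×208) = 1.798×10^-4 K/W
R_multilayer super-insulation = (1/0.233 − 1/0.353)/(4π×0.000901) = 128.9 K/W
R_evacuated perlite = (1/0.353 − 1/0.493)/(4π×0.00265) = 24.16 K/W
R_total = 153 K/W
Q = ΔT/R_total = 202/153

Q ≈ 1.32 W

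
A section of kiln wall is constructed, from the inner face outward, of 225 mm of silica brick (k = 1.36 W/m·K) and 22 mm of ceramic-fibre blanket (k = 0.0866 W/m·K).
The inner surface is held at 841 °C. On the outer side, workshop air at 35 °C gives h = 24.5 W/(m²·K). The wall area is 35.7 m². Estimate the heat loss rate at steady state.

Thermal resistances in series:
R_silica brick = L/(kA) = 0.225/(1.36×35.7) = 0.004634 K/W
R_ceramic-fibre blanket = L/(kA) = 0.022/(0.0866×35.7) = 0.007116 K/W
R_outer film = 1/(h_o·A) = 1/(24.5×35.7) = 0.001143 K/W
R_total = 0.01289 K/W
Q = ΔT / R_total = 806 / 0.01289

Q ≈ 62500 W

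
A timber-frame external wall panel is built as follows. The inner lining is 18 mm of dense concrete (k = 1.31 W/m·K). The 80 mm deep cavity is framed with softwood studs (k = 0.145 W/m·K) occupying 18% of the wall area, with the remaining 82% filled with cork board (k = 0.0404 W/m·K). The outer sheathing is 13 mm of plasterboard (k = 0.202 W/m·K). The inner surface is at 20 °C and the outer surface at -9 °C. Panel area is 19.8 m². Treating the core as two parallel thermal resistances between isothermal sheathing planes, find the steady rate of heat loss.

Q ≈ 402 W

Sheathing layers in series; stud and cavity paths in parallel between them.
R_inner = 0.018/(1.31×19.8) = 6.94×10^-4 K/W
R_stud  = 0.08/(0.145×0.18×19.8) = 0.1548 K/W
R_cav   = 0.08/(0.0404×0.82×19.8) = 0.122 K/W
1/R_core = 1/R_stud + 1/R_cav → R_core = 0.06822 K/W
R_outer = 0.013/(0.202×19.8) = 0.00325 K/W
R_total = 0.07216 K/W
Q = ΔT/R_total = 29/0.07216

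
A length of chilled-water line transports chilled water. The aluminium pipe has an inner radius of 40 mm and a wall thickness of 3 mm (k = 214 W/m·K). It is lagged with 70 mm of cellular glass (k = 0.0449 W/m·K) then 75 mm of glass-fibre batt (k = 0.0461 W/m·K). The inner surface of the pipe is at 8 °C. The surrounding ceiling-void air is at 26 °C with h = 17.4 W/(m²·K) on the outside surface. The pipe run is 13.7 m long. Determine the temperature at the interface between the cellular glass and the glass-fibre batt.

Treating each annulus and film as a series resistance:
R_aluminium pipe wall = ln(43/40)/(2π×214×13.7) = 3.926×10^-6 K/W
R_cellular glass = ln(113/43)/(2π×0.0449×13.7) = 0.25 K/W
R_glass-fibre batt = ln(188/113)/(2π×0.0461×13.7) = 0.1283 K/W
R_outer film = 1/(h_o·2πr_oL) = 1/(17.4×2π×0.188×13.7) = 0.003551 K/W
R_total = 0.3818 K/W
Q = ΔT/R_total = 18/0.3818
Q = 47.1 W
T_interface = T_inner + Q·ΣR(inner→interface) = 8 + 47.1×0.25

T ≈ 19.8 °C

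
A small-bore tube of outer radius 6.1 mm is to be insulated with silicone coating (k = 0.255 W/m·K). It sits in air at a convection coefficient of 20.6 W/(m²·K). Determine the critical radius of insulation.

r_cr ≈ 12.4 mm

For a cylinder r_cr = k/h = 0.255/20.6
r_cr = 12.4 mm; since the bare radius (6.1 mm) is below r_cr, adding a thin layer of insulation will *increase* heat loss.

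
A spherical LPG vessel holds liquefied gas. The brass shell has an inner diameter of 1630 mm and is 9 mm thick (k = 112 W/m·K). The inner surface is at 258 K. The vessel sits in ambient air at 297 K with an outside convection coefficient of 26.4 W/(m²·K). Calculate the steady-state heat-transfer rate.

Q ≈ 8770 W

For a spherical shell R = (1/r₁ − 1/r₂)/(4πk); film R = 1/(h·4πr²). In series:
R_brass shell = (1/0.815 − 1/0.824)/(4π×112) = 9.522×10^-6 K/W
R_outer film = 1/(h·4πr_o²) = 1/(26.4×4π×0.824²) = 0.004439 K/W
R_total = 0.004449 K/W
Q = ΔT/R_total = 39/0.004449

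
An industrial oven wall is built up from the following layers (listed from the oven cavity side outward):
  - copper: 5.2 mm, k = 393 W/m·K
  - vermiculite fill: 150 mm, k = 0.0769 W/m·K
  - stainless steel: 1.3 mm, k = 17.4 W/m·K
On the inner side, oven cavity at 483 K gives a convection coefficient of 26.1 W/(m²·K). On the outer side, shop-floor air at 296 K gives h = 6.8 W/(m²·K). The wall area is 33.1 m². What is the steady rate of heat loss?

Q ≈ 2900 W

Using the resistance-network approach (series):
R_inner film = 1/(h_i·A) = 1/(26.1×33.1) = 0.001158 K/W
R_copper = L/(kA) = 0.0052/(393×33.1) = 3.997×10^-7 K/W
R_vermiculite fill = L/(kA) = 0.15/(0.0769×33.1) = 0.05893 K/W
R_stainless steel = L/(kA) = 0.0013/(17.4×33.1) = 2.257×10^-6 K/W
R_outer film = 1/(h_o·A) = 1/(6.8×33.1) = 0.004443 K/W
R_total = 0.06453 K/W
Q = ΔT / R_total = 187 / 0.06453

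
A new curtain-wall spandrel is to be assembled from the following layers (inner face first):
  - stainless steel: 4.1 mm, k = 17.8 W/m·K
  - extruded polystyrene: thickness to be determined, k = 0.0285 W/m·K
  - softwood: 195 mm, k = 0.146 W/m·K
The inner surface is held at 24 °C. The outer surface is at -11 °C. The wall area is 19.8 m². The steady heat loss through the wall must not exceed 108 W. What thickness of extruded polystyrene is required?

L ≈ 145 mm

Series thermal resistances:
R_stainless steel = L/(kA) = 0.0041/(17.8×19.8) = 1.163×10^-5 K/W
R_softwood = L/(kA) = 0.195/(0.146×19.8) = 0.06746 K/W
Sum of the known resistances R_other = 0.06747 K/W
Required total resistance R_tot = ΔT/Q_allow = 35/108 = 0.3241 K/W
R_extruded polystyrene = R_tot − R_other = 0.2566 K/W
L = R·k·A = 0.2566×0.0285×19.8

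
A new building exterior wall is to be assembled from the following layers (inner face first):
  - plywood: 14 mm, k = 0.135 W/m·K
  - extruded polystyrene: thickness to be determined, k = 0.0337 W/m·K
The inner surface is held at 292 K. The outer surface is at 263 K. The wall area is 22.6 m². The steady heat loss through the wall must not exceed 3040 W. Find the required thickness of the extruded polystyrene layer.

Using the resistance-network approach (series):
R_plywood = L/(kA) = 0.014/(0.135×22.6) = 0.004589 K/W
Sum of the known resistances R_other = 0.004589 K/W
Required total resistance R_tot = ΔT/Q_allow = 29/3040 = 0.009539 K/W
R_extruded polystyrene = R_tot − R_other = 0.004951 K/W
L = R·k·A = 0.004951×0.0337×22.6

L ≈ 3.77 mm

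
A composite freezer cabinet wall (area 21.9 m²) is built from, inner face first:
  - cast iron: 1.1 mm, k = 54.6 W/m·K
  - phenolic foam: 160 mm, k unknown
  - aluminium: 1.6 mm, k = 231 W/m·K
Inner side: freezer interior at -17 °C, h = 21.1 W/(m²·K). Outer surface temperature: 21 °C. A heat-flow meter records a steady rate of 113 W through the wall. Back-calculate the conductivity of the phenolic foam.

k ≈ 0.0219 W/(m·K)

Model the wall as resistances in series:
R_inner film = 1/(h_i·A) = 1/(21.1×21.9) = 0.002164 K/W
R_cast iron = L/(kA) = 0.0011/(54.6×21.9) = 9.199×10^-7 K/W
R_aluminium = L/(kA) = 0.0016/(231×21.9) = 3.163×10^-7 K/W
Sum of known resistances R_other = 0.002165 K/W
Total R = ΔT/Q = 38/113 = 0.3363 K/W
R_phenolic foam = R_total − R_other = 0.3341 K/W
k = L/(R·A) = 0.16/(0.3341×21.9)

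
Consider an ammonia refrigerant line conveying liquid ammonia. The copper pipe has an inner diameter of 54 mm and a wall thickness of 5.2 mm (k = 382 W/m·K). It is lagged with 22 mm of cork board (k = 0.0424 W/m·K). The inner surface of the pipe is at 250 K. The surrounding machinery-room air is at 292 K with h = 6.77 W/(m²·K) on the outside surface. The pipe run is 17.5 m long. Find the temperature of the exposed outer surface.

Treating each annulus and film as a series resistance:
R_copper pipe wall = ln(32.2/27)/(2π×382×17.5) = 4.193×10^-6 K/W
R_cork board = ln(54.2/32.2)/(2π×0.0424×17.5) = 0.1117 K/W
R_outer film = 1/(h_o·2πr_oL) = 1/(6.77×2π×0.0542×17.5) = 0.02479 K/W
R_total = 0.1365 K/W
Q = ΔT/R_total = 42/0.1365
Q = 308 W
T_interface = T_inner + Q·ΣR(inner→interface) = 250 + 308×0.1117

T ≈ 284 K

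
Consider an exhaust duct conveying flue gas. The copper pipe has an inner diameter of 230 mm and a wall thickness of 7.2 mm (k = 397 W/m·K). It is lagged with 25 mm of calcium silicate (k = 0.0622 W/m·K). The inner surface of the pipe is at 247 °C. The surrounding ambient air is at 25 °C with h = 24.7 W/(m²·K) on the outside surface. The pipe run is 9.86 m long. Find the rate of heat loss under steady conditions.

Q ≈ 4210 W

Radial resistances (cylindrical: R_cond = ln(r_o/r_i)/(2πkL), R_conv = 1/(h·2πrL)):
R_copper pipe wall = ln(122.2/115)/(2π×397×9.86) = 2.469×10^-6 K/W
R_calcium silicate = ln(147.2/122.2)/(2π×0.0622×9.86) = 0.0483 K/W
R_outer film = 1/(h_o·2πr_oL) = 1/(24.7×2π×0.1472×9.86) = 0.00444 K/W
R_total = 0.05275 K/W
Q = ΔT/R_total = 222/0.05275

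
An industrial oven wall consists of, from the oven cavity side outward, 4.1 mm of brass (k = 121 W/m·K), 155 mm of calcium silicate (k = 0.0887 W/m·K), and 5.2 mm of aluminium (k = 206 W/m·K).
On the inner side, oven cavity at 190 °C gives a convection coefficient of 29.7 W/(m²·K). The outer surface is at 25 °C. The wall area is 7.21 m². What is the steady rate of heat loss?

Treating each layer as a thermal resistance in series:
R_inner film = 1/(h_i·A) = 1/(29.7×7.21) = 0.00467 K/W
R_brass = L/(kA) = 0.0041/(121×7.21) = 4.7×10^-6 K/W
R_calcium silicate = L/(kA) = 0.155/(0.0887×7.21) = 0.2424 K/W
R_aluminium = L/(kA) = 0.0052/(206×7.21) = 3.501×10^-6 K/W
R_total = 0.247 K/W
Q = ΔT / R_total = 165 / 0.247

Q ≈ 668 W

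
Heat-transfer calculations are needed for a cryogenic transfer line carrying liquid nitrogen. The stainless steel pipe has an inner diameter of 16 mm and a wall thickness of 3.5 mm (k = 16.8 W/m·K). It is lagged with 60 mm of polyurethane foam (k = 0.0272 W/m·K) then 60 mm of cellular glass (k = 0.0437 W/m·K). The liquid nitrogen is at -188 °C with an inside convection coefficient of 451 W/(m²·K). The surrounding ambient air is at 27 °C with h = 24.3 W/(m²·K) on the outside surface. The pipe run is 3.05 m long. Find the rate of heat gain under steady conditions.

Q ≈ 50.4 W

For a radial system each layer contributes R = ln(r_out/r_in)/(2πkL); films add R = 1/(hA).
R_inner film = 1/(h_i·2πr₁L) = 1/(451×2π×0.008×3.05) = 0.01446 K/W
R_stainless steel pipe wall = ln(11.5/8)/(2π×16.8×3.05) = 0.001127 K/W
R_polyurethane foam = ln(71.5/11.5)/(2π×0.0272×3.05) = 3.506 K/W
R_cellular glass = ln(131.5/71.5)/(2π×0.0437×3.05) = 0.7276 K/W
R_outer film = 1/(h_o·2πr_oL) = 1/(24.3×2π×0.1315×3.05) = 0.01633 K/W
R_total = 4.265 K/W
Q = ΔT/R_total = 215/4.265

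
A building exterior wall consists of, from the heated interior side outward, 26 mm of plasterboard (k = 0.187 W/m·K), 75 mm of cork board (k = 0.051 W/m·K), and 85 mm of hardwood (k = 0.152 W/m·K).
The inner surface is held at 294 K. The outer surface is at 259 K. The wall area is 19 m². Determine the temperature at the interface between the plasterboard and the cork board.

T ≈ 292 K

Model the wall as resistances in series:
R_plasterboard = L/(kA) = 0.026/(0.187×19) = 0.007318 K/W
R_cork board = L/(kA) = 0.075/(0.051×19) = 0.0774 K/W
R_hardwood = L/(kA) = 0.085/(0.152×19) = 0.02943 K/W
R_total = 0.1141 K/W;  Q = ΔT/R_total = 35/0.1141 = 306.6 W
T_interface = T_inner − Q·ΣR(inner→interface) = 294 − 307×0.007318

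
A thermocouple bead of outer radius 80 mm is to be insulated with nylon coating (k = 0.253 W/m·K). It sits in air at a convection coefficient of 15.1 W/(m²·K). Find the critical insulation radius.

r_cr ≈ 33.5 mm

For a sphere r_cr = 2k/h = 2×0.253/15.1
r_cr = 33.5 mm; since the bare radius (80 mm) is above r_cr, any added insulation will reduce heat loss.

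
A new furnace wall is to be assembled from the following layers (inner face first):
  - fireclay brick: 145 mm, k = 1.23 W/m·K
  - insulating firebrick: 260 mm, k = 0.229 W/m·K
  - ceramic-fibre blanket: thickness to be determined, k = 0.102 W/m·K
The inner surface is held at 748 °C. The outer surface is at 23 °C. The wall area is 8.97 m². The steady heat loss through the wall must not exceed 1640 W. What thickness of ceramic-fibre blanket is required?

L ≈ 277 mm

Treating each layer as a thermal resistance in series:
R_fireclay brick = L/(kA) = 0.145/(1.23×8.97) = 0.01314 K/W
R_insulating firebrick = L/(kA) = 0.26/(0.229×8.97) = 0.1266 K/W
Sum of the known resistances R_other = 0.1397 K/W
Required total resistance R_tot = ΔT/Q_allow = 725/1640 = 0.4421 K/W
R_ceramic-fibre blanket = R_tot − R_other = 0.3024 K/W
L = R·k·A = 0.3024×0.102×8.97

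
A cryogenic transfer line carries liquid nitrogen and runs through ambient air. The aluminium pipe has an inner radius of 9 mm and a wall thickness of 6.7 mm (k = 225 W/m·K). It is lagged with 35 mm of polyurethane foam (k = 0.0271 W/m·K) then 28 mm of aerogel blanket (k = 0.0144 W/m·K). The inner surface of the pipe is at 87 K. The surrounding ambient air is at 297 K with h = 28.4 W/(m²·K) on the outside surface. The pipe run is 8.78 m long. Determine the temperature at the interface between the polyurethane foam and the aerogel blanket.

T ≈ 209 K

Cylindrical conduction, so R = ln(r₂/r₁)/(2πkL) per layer, in series:
R_aluminium pipe wall = ln(15.7/9)/(2π×225×8.78) = 4.483×10^-5 K/W
R_polyurethane foam = ln(50.7/15.7)/(2π×0.0271×8.78) = 0.7841 K/W
R_aerogel blanket = ln(78.7/50.7)/(2π×0.0144×8.78) = 0.5535 K/W
R_outer film = 1/(h_o·2πr_oL) = 1/(28.4×2π×0.0787×8.78) = 0.00811 K/W
R_total = 1.346 K/W
Q = ΔT/R_total = 210/1.346
Q = 156 W
T_interface = T_inner + Q·ΣR(inner→interface) = 87 + 156×0.7842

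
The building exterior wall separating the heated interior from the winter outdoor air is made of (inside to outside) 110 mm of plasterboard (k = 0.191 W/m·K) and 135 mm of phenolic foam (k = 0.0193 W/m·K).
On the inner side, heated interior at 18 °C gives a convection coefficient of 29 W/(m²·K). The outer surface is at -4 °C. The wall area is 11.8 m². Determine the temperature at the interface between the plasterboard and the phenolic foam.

T ≈ 16.2 °C

Model the wall as resistances in series:
R_inner film = 1/(h_i·A) = 1/(29×11.8) = 0.002922 K/W
R_plasterboard = L/(kA) = 0.11/(0.191×11.8) = 0.04881 K/W
R_phenolic foam = L/(kA) = 0.135/(0.0193×11.8) = 0.5928 K/W
R_total = 0.6445 K/W;  Q = ΔT/R_total = 22/0.6445 = 34.13 W
T_interface = T_inner − Q·ΣR(inner→interface) = 18 − 34.1×0.05173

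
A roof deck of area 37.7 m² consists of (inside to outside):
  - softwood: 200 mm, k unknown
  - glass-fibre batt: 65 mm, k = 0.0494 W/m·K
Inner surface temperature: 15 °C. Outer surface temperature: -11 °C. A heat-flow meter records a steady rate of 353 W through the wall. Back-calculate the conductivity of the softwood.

k ≈ 0.137 W/(m·K)

Model the wall as resistances in series:
R_glass-fibre batt = L/(kA) = 0.065/(0.0494×37.7) = 0.0349 K/W
Sum of known resistances R_other = 0.0349 K/W
Total R = ΔT/Q = 26/353 = 0.07365 K/W
R_softwood = R_total − R_other = 0.03875 K/W
k = L/(R·A) = 0.2/(0.03875×37.7)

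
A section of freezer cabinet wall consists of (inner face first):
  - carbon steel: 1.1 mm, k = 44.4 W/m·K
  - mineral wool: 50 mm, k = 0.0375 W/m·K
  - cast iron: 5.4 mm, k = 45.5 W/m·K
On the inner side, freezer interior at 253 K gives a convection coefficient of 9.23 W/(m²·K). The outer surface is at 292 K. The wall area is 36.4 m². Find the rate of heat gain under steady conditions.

Model the wall as resistances in series:
R_inner film = 1/(h_i·A) = 1/(9.23×36.4) = 0.002976 K/W
R_carbon steel = L/(kA) = 0.0011/(44.4×36.4) = 6.806×10^-7 K/W
R_mineral wool = L/(kA) = 0.05/(0.0375×36.4) = 0.03663 K/W
R_cast iron = L/(kA) = 0.0054/(45.5×36.4) = 3.26×10^-6 K/W
R_total = 0.03961 K/W
Q = ΔT / R_total = 39 / 0.03961

Q ≈ 985 W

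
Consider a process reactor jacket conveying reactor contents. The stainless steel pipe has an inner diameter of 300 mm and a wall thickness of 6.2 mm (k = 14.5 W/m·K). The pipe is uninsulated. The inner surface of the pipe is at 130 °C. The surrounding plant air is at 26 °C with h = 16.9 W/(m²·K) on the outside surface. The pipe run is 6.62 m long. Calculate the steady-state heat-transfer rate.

Q ≈ 11300 W

Radial resistances (cylindrical: R_cond = ln(r_o/r_i)/(2πkL), R_conv = 1/(h·2πrL)):
R_stainless steel pipe wall = ln(156.2/150)/(2π×14.5×6.62) = 6.715×10^-5 K/W
R_outer film = 1/(h_o·2πr_oL) = 1/(16.9×2π×0.1562×6.62) = 0.009107 K/W
R_total = 0.009175 K/W
Q = ΔT/R_total = 104/0.009175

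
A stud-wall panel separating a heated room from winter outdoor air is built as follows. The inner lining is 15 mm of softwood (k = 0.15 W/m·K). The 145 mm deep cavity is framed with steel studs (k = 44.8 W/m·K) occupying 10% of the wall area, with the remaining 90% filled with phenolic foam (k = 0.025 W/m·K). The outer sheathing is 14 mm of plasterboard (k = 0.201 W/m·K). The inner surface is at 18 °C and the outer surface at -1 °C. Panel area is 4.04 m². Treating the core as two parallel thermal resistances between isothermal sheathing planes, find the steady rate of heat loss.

Q ≈ 380 W

Sheathing layers in series; stud and cavity paths in parallel between them.
R_inner = 0.015/(0.15×4.04) = 0.02475 K/W
R_stud  = 0.145/(44.8×0.1×4.04) = 0.008011 K/W
R_cav   = 0.145/(0.025×0.9×4.04) = 1.595 K/W
1/R_core = 1/R_stud + 1/R_cav → R_core = 0.007971 K/W
R_outer = 0.014/(0.201×4.04) = 0.01724 K/W
R_total = 0.04996 K/W
Q = ΔT/R_total = 19/0.04996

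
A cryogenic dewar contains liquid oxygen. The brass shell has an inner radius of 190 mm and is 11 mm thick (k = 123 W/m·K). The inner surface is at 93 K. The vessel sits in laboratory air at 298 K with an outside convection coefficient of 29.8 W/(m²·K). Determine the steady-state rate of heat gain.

Spherical conduction: R = (1/r_in − 1/r_out)/(4πk) per layer; series-sum.
R_brass shell = (1/0.19 − 1/0.201)/(4π×123) = 1.863×10^-4 K/W
R_outer film = 1/(h·4πr_o²) = 1/(29.8×4π×0.201²) = 0.0661 K/W
R_total = 0.06628 K/W
Q = ΔT/R_total = 205/0.06628

Q ≈ 3090 W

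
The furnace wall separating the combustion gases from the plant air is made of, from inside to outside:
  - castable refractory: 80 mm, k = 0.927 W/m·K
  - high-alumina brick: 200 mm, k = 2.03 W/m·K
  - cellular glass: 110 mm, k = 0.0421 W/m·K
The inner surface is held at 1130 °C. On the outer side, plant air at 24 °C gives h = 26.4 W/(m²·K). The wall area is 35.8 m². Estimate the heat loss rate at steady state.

Series thermal resistances:
R_castable refractory = L/(kA) = 0.08/(0.927×35.8) = 0.002411 K/W
R_high-alumina brick = L/(kA) = 0.2/(2.03×35.8) = 0.002752 K/W
R_cellular glass = L/(kA) = 0.11/(0.0421×35.8) = 0.07298 K/W
R_outer film = 1/(h_o·A) = 1/(26.4×35.8) = 0.001058 K/W
R_total = 0.0792 K/W
Q = ΔT / R_total = 1106 / 0.0792

Q ≈ 14000 W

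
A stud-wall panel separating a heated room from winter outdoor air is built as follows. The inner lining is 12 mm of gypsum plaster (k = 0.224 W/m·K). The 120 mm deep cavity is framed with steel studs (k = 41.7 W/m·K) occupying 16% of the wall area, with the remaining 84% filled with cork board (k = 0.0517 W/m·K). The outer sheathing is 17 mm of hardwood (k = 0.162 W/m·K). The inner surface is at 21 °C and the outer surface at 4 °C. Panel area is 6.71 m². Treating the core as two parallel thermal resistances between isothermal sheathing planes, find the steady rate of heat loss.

Sheathing layers in series; stud and cavity paths in parallel between them.
R_inner = 0.012/(0.224×6.71) = 0.007984 K/W
R_stud  = 0.12/(41.7×0.16×6.71) = 0.00268 K/W
R_cav   = 0.12/(0.0517×0.84×6.71) = 0.4118 K/W
1/R_core = 1/R_stud + 1/R_cav → R_core = 0.002663 K/W
R_outer = 0.017/(0.162×6.71) = 0.01564 K/W
R_total = 0.02629 K/W
Q = ΔT/R_total = 17/0.02629

Q ≈ 647 W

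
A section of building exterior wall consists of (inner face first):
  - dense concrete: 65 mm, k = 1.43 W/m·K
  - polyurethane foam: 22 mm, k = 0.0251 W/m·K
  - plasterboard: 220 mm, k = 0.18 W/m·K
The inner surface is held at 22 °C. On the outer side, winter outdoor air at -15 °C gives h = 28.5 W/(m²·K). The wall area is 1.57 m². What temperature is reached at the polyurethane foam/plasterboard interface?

T ≈ 6.35 °C

Treating each layer as a thermal resistance in series:
R_dense concrete = L/(kA) = 0.065/(1.43×1.57) = 0.02895 K/W
R_polyurethane foam = L/(kA) = 0.022/(0.0251×1.57) = 0.5583 K/W
R_plasterboard = L/(kA) = 0.22/(0.18×1.57) = 0.7785 K/W
R_outer film = 1/(h_o·A) = 1/(28.5×1.57) = 0.02235 K/W
R_total = 1.388 K/W;  Q = ΔT/R_total = 37/1.388 = 26.66 W
T_interface = T_inner − Q·ΣR(inner→interface) = 22 − 26.7×0.5872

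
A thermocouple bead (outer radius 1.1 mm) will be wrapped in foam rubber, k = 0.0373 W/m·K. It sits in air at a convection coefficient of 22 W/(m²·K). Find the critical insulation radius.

For a sphere r_cr = 2k/h = 2×0.0373/22
r_cr = 3.39 mm; since the bare radius (1.1 mm) is below r_cr, adding a thin layer of insulation will *increase* heat loss.

r_cr ≈ 3.39 mm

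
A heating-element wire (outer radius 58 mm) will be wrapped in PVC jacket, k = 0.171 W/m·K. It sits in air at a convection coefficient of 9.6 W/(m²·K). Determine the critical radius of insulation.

r_cr ≈ 17.8 mm

For a cylinder r_cr = k/h = 0.171/9.6
r_cr = 17.8 mm; since the bare radius (58 mm) is above r_cr, any added insulation will reduce heat loss.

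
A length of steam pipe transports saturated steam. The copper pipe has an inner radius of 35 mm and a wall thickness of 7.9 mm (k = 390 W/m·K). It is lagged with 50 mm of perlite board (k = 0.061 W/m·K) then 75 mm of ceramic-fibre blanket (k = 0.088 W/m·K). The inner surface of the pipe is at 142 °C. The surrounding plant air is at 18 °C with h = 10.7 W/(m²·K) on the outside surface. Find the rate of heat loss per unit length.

Cylindrical conduction, so R = ln(r₂/r₁)/(2πkL) per layer, in series:
R_copper pipe wall = ln(42.9/35)/(2π×390×1) = 8.306×10^-5 K/W
R_perlite board = ln(92.9/42.9)/(2π×0.061×1) = 2.016 K/W
R_ceramic-fibre blanket = ln(167.9/92.9)/(2π×0.088×1) = 1.07 K/W
R_outer film = 1/(h_o·2πr_oL) = 1/(10.7×2π×0.1679×1) = 0.08859 K/W
R_total = 3.175 K/W
Q = ΔT/R_total = 124/3.175

q′ ≈ 39.1 W/m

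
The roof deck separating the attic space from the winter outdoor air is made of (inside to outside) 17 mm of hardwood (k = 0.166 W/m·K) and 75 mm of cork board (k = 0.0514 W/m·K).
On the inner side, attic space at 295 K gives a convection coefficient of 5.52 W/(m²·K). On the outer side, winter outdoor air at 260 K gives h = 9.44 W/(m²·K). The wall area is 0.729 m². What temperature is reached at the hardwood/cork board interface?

Using the resistance-network approach (series):
R_inner film = 1/(h_i·A) = 1/(5.52×0.729) = 0.2485 K/W
R_hardwood = L/(kA) = 0.017/(0.166×0.729) = 0.1405 K/W
R_cork board = L/(kA) = 0.075/(0.0514×0.729) = 2.002 K/W
R_outer film = 1/(h_o·A) = 1/(9.44×0.729) = 0.1453 K/W
R_total = 2.536 K/W;  Q = ΔT/R_total = 35/2.536 = 13.8 W
T_interface = T_inner − Q·ΣR(inner→interface) = 295 − 13.8×0.389

T ≈ 290 K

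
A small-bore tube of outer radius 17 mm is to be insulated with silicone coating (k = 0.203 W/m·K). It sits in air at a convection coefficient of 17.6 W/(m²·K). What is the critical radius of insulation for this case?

For a cylinder r_cr = k/h = 0.203/17.6
r_cr = 11.5 mm; since the bare radius (17 mm) is above r_cr, any added insulation will reduce heat loss.

r_cr ≈ 11.5 mm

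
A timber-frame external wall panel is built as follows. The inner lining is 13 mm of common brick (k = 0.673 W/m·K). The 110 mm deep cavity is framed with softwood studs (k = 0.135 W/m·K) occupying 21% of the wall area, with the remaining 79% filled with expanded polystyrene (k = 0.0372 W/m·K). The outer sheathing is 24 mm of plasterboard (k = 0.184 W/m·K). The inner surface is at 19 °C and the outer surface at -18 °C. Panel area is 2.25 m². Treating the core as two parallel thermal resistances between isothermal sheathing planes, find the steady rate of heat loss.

Sheathing layers in series; stud and cavity paths in parallel between them.
R_inner = 0.013/(0.673×2.25) = 0.008585 K/W
R_stud  = 0.11/(0.135×0.21×2.25) = 1.724 K/W
R_cav   = 0.11/(0.0372×0.79×2.25) = 1.664 K/W
1/R_core = 1/R_stud + 1/R_cav → R_core = 0.8467 K/W
R_outer = 0.024/(0.184×2.25) = 0.05797 K/W
R_total = 0.9133 K/W
Q = ΔT/R_total = 37/0.9133

Q ≈ 40.5 W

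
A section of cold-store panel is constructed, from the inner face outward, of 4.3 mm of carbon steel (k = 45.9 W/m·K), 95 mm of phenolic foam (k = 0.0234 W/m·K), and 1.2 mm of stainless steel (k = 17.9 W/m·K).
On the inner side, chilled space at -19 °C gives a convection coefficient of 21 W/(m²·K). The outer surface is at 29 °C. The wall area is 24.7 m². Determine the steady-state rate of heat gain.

Thermal resistances in series:
R_inner film = 1/(h_i·A) = 1/(21×24.7) = 0.001928 K/W
R_carbon steel = L/(kA) = 0.0043/(45.9×24.7) = 3.793×10^-6 K/W
R_phenolic foam = L/(kA) = 0.095/(0.0234×24.7) = 0.1644 K/W
R_stainless steel = L/(kA) = 0.0012/(17.9×24.7) = 2.714×10^-6 K/W
R_total = 0.1663 K/W
Q = ΔT / R_total = 48 / 0.1663

Q ≈ 289 W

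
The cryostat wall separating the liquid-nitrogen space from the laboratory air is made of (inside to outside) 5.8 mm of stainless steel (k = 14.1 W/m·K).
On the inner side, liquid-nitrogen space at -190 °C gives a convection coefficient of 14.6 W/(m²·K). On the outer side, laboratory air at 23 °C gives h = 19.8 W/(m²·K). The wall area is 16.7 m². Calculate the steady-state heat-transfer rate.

Q ≈ 29800 W

Series thermal resistances:
R_inner film = 1/(h_i·A) = 1/(14.6×16.7) = 0.004101 K/W
R_stainless steel = L/(kA) = 0.0058/(14.1×16.7) = 2.463×10^-5 K/W
R_outer film = 1/(h_o·A) = 1/(19.8×16.7) = 0.003024 K/W
R_total = 0.00715 K/W
Q = ΔT / R_total = 213 / 0.00715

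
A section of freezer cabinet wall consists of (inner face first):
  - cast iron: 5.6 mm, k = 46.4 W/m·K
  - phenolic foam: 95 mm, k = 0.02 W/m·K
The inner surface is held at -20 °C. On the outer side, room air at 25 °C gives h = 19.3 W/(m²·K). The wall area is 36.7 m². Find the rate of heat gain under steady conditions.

Treating each layer as a thermal resistance in series:
R_cast iron = L/(kA) = 0.0056/(46.4×36.7) = 3.289×10^-6 K/W
R_phenolic foam = L/(kA) = 0.095/(0.02×36.7) = 0.1294 K/W
R_outer film = 1/(h_o·A) = 1/(19.3×36.7) = 0.001412 K/W
R_total = 0.1308 K/W
Q = ΔT / R_total = 45 / 0.1308

Q ≈ 344 W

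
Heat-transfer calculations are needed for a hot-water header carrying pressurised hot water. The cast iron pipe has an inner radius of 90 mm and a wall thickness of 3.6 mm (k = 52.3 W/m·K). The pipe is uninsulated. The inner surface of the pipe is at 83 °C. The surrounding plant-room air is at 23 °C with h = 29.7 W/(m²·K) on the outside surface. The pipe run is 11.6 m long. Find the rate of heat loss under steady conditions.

For a radial system each layer contributes R = ln(r_out/r_in)/(2πkL); films add R = 1/(hA).
R_cast iron pipe wall = ln(93.6/90)/(2π×52.3×11.6) = 1.029×10^-5 K/W
R_outer film = 1/(h_o·2πr_oL) = 1/(29.7×2π×0.0936×11.6) = 0.004935 K/W
R_total = 0.004946 K/W
Q = ΔT/R_total = 60/0.004946

Q ≈ 12100 W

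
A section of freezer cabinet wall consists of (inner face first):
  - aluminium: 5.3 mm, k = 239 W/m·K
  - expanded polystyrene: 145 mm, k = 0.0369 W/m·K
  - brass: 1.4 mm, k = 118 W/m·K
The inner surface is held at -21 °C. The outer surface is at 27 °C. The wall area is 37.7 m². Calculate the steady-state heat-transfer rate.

Q ≈ 461 W

Treating each layer as a thermal resistance in series:
R_aluminium = L/(kA) = 0.0053/(239×37.7) = 5.882×10^-7 K/W
R_expanded polystyrene = L/(kA) = 0.145/(0.0369×37.7) = 0.1042 K/W
R_brass = L/(kA) = 0.0014/(118×37.7) = 3.147×10^-7 K/W
R_total = 0.1042 K/W
Q = ΔT / R_total = 48 / 0.1042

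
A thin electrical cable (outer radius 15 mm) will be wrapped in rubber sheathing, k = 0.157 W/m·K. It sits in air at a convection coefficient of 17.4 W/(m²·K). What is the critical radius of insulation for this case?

r_cr ≈ 9.02 mm

For a cylinder r_cr = k/h = 0.157/17.4
r_cr = 9.02 mm; since the bare radius (15 mm) is above r_cr, any added insulation will reduce heat loss.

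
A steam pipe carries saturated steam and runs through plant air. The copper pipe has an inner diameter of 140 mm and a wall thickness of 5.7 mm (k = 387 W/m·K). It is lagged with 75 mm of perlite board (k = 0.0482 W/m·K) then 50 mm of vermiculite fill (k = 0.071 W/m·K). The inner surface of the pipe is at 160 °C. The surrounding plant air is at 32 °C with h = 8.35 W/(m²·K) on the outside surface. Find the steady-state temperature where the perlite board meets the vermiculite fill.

T ≈ 63.3 °C

For a radial system each layer contributes R = ln(r_out/r_in)/(2πkL); films add R = 1/(hA).
R_copper pipe wall = ln(75.7/70)/(2π×387×1) = 3.219×10^-5 K/W
R_perlite board = ln(150.7/75.7)/(2π×0.0482×1) = 2.273 K/W
R_vermiculite fill = ln(200.7/150.7)/(2π×0.071×1) = 0.6423 K/W
R_outer film = 1/(h_o·2πr_oL) = 1/(8.35×2π×0.2007×1) = 0.09497 K/W
R_total = 3.011 K/W
Q = ΔT/R_total = 128/3.011
Q = 42.5 W/m
T_interface = T_inner − Q·ΣR(inner→interface) = 160 − 42.5×2.273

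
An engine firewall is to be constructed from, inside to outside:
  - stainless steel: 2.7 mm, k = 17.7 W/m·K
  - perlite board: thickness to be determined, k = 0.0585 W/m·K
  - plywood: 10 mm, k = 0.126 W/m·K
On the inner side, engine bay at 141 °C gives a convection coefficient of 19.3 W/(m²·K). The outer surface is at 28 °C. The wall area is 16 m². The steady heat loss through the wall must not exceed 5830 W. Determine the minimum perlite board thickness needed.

L ≈ 10.5 mm

Model the wall as resistances in series:
R_inner film = 1/(h_i·A) = 1/(19.3×16) = 0.003238 K/W
R_stainless steel = L/(kA) = 0.0027/(17.7×16) = 9.534×10^-6 K/W
R_plywood = L/(kA) = 0.01/(0.126×16) = 0.00496 K/W
Sum of the known resistances R_other = 0.008208 K/W
Required total resistance R_tot = ΔT/Q_allow = 113/5830 = 0.01938 K/W
R_perlite board = R_tot − R_other = 0.01117 K/W
L = R·k·A = 0.01117×0.0585×16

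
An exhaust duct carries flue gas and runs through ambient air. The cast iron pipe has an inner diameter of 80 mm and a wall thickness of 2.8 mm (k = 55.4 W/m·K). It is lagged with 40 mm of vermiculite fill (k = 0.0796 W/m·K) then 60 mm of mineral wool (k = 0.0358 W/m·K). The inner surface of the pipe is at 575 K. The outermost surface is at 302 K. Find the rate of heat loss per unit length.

q′ ≈ 72.9 W/m

For a radial system each layer contributes R = ln(r_out/r_in)/(2πkL); films add R = 1/(hA).
R_cast iron pipe wall = ln(42.8/40)/(2π×55.4×1) = 1.944×10^-4 K/W
R_vermiculite fill = ln(82.8/42.8)/(2π×0.0796×1) = 1.319 K/W
R_mineral wool = ln(142.8/82.8)/(2π×0.0358×1) = 2.423 K/W
R_total = 3.743 K/W
Q = ΔT/R_total = 273/3.743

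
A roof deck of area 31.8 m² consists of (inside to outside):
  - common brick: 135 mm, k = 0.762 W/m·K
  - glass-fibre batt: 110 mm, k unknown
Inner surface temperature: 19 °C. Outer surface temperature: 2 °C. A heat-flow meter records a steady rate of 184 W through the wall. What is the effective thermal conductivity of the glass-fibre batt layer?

k ≈ 0.0398 W/(m·K)

Series thermal resistances:
R_common brick = L/(kA) = 0.135/(0.762×31.8) = 0.005571 K/W
Sum of known resistances R_other = 0.005571 K/W
Total R = ΔT/Q = 17/184 = 0.09239 K/W
R_glass-fibre batt = R_total − R_other = 0.08682 K/W
k = L/(R·A) = 0.11/(0.08682×31.8)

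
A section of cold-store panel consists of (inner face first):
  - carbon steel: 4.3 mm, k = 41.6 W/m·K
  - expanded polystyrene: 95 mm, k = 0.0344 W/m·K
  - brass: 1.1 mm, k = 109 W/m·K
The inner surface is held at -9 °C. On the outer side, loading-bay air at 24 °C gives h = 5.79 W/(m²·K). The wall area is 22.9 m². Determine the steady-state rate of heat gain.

Q ≈ 258 W

Using the resistance-network approach (series):
R_carbon steel = L/(kA) = 0.0043/(41.6×22.9) = 4.514×10^-6 K/W
R_expanded polystyrene = L/(kA) = 0.095/(0.0344×22.9) = 0.1206 K/W
R_brass = L/(kA) = 0.0011/(109×22.9) = 4.407×10^-7 K/W
R_outer film = 1/(h_o·A) = 1/(5.79×22.9) = 0.007542 K/W
R_total = 0.1281 K/W
Q = ΔT / R_total = 33 / 0.1281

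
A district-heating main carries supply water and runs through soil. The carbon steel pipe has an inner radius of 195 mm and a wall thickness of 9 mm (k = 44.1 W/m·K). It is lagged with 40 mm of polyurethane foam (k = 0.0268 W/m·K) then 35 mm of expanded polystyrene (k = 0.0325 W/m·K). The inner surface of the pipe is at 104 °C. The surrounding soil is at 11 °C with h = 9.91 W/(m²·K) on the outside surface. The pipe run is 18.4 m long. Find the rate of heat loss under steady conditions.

Q ≈ 963 W

Radial resistances (cylindrical: R_cond = ln(r_o/r_i)/(2πkL), R_conv = 1/(h·2πrL)):
R_carbon steel pipe wall = ln(204/195)/(2π×44.1×18.4) = 8.85×10^-6 K/W
R_polyurethane foam = ln(244/204)/(2π×0.0268×18.4) = 0.05779 K/W
R_expanded polystyrene = ln(279/244)/(2π×0.0325×18.4) = 0.03568 K/W
R_outer film = 1/(h_o·2πr_oL) = 1/(9.91×2π×0.279×18.4) = 0.003128 K/W
R_total = 0.0966 K/W
Q = ΔT/R_total = 93/0.0966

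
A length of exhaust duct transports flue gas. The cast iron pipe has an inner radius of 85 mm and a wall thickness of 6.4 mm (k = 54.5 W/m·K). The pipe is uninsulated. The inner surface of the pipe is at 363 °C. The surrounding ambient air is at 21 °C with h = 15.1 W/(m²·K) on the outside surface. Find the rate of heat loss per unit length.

Cylindrical conduction, so R = ln(r₂/r₁)/(2πkL) per layer, in series:
R_cast iron pipe wall = ln(91.4/85)/(2π×54.5×1) = 2.12×10^-4 K/W
R_outer film = 1/(h_o·2πr_oL) = 1/(15.1×2π×0.0914×1) = 0.1153 K/W
R_total = 0.1155 K/W
Q = ΔT/R_total = 342/0.1155

q′ ≈ 2960 W/m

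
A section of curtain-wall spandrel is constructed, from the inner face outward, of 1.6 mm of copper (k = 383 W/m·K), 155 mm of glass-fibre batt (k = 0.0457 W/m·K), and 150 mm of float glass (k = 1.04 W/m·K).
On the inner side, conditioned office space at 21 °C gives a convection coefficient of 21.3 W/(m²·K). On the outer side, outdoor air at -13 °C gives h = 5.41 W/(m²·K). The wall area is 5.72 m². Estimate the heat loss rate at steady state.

Q ≈ 51.6 W

Treating each layer as a thermal resistance in series:
R_inner film = 1/(h_i·A) = 1/(21.3×5.72) = 0.008208 K/W
R_copper = L/(kA) = 0.0016/(383×5.72) = 7.303×10^-7 K/W
R_glass-fibre batt = L/(kA) = 0.155/(0.0457×5.72) = 0.593 K/W
R_float glass = L/(kA) = 0.15/(1.04×5.72) = 0.02522 K/W
R_outer film = 1/(h_o·A) = 1/(5.41×5.72) = 0.03232 K/W
R_total = 0.6587 K/W
Q = ΔT / R_total = 34 / 0.6587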